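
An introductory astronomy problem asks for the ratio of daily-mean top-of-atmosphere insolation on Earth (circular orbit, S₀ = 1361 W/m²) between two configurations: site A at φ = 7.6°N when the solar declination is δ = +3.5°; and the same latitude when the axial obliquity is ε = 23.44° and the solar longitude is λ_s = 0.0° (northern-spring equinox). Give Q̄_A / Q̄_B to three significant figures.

Q̄_A / Q̄_B ≈ 1.01

— Configuration A (φ=+7.6°):
cos H₀ = −tan(+7.6°) tan(+3.500°) = -0.0082, H₀ = 1.5790 rad.
Bracket: H₀ sin φ sin δ + cos φ cos δ sin H₀ = 1.5790×0.13226×0.06105 + 0.99122×0.99813×0.99997 = 0.012750 + 0.989337 = 1.002087.
Q̄ = (S₀/π) × [bracket] = (1361/π) × 1.002087 = 434.12 W/m².
— Configuration B (φ=+7.6°):
Solar declination: sin δ = sin ε · sin λ_s = sin 23.44° × sin 0.0° = 0.00000, so δ = +0.000°.
cos H₀ = −tan(+7.6°) tan(+0.000°) = -0.0000, H₀ = 1.5708 rad.
Bracket: H₀ sin φ sin δ + cos φ cos δ sin H₀ = 1.5708×0.13226×0.00000 + 0.99122×1.00000×1.00000 = 0.000000 + 0.991220 = 0.991220.
Q̄ = (S₀/π) × [bracket] = (1361/π) × 0.991220 = 429.42 W/m².
Ratio Q̄_A / Q̄_B = 434.12 / 429.42 = 1.011.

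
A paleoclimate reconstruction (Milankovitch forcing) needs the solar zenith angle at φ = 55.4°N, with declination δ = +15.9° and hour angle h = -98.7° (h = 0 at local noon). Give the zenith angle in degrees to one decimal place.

θ_z = 81.8°

cos θ_z = sin φ sin δ + cos φ cos δ cos h = 0.225506 + -0.082606 = 0.142900.
θ_z = arccos(0.142900) = 81.8°.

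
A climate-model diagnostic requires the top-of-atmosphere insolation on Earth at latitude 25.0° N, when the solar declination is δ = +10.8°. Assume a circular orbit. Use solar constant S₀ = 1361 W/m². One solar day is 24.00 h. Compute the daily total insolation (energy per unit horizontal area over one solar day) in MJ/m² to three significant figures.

38.1 MJ/m²

cos H₀ = −tan(+25.0°) tan(+10.800°) = -0.0890, H₀ = 1.6599 rad.
Bracket: H₀ sin φ sin δ + cos φ cos δ sin H₀ = 1.6599×0.42262×0.18738 + 0.90631×0.98229×0.99604 = 0.131448 + 0.886734 = 1.018182.
Q̄ = (S₀/π) × [bracket] = (1361/π) × 1.018182 = 441.10 W/m².
Daily total = Q̄ × 24.00 h × 3600 s/h = 441.10 × 24.00 × 3600 / 10⁶ = 38.11 MJ/m².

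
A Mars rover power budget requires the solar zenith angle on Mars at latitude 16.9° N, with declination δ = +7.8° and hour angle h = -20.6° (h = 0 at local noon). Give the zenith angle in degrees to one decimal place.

cos θ_z = sin φ sin δ + cos φ cos δ cos h = 0.039453 + 0.887348 = 0.926801.
θ_z = arccos(0.926801) = 22.1°.

θ_z = 22.1°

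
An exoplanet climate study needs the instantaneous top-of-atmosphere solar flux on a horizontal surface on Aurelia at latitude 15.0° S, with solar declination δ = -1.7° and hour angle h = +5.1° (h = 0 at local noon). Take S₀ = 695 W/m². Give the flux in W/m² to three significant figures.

cos θ_z = sin φ sin δ + cos φ cos δ cos h = 0.007678 + 0.961678 = 0.969356.
Flux = S₀ · cos θ_z = 695 × 0.969356 = 673.7 W/m².

674 W/m²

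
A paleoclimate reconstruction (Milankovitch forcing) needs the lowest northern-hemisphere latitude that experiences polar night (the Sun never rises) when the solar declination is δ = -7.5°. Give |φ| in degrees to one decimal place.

|φ| = 82.5°

Polar night requires cos H₀ = −tan φ tan δ ≥ 1, i.e. tan φ tan δ ≤ −1.
The boundary is |tan φ| · |tan δ| = 1, so |φ| = 90° − |δ| = 90° − 7.5° = 82.5° in the northern hemisphere.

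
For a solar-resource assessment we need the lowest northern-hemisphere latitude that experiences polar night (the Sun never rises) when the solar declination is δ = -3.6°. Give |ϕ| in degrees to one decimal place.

|ϕ| = 86.4°

Polar night requires cos h₀ = −tan ϕ tan δ ≥ 1, i.e. tan ϕ tan δ ≤ −1.
The boundary is |tan ϕ| · |tan δ| = 1, so |ϕ| = 90° − |δ| = 90° − 3.6° = 86.4° in the northern hemisphere.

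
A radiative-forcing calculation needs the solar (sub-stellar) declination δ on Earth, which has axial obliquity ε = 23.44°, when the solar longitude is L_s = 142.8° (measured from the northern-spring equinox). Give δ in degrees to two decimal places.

sin δ = sin ε · sin L_s = sin 23.44° × sin 142.8° = 0.240503.
δ = arcsin(0.240503) = +13.92°.

δ = +13.92°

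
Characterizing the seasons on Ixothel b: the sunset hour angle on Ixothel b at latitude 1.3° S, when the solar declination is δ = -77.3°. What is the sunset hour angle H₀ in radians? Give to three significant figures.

H₀ = 1.67 rad

cos H₀ = −tan φ · tan δ = −tan(-1.3°) × tan(-77.300°) = -0.1007, so H₀ = 1.6717 rad = 95.78°.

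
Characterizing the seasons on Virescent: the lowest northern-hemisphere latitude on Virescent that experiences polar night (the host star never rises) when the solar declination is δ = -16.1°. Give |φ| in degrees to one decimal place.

|φ| = 73.9°

Polar night requires cos H₀ = −tan φ tan δ ≥ 1, i.e. tan φ tan δ ≤ −1.
The boundary is |tan φ| · |tan δ| = 1, so |φ| = 90° − |δ| = 90° − 16.1° = 73.9° in the northern hemisphere.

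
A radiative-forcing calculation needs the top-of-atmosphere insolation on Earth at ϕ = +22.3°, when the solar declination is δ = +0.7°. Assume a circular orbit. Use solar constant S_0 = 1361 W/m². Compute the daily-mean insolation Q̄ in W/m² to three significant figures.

cos h₀ = −tan(+22.3°) tan(+0.700°) = -0.0050, h₀ = 1.5758 rad.
Bracket: h₀ sin ϕ sin δ + cos ϕ cos δ sin h₀ = 1.5758×0.37946×0.01222 + 0.92521×0.99993×0.99999 = 0.007307 + 0.925136 = 0.932443.
Q̄ = (S_0/π) × [bracket] = (1361/π) × 0.932443 = 404.0 W/m².

Q̄ ≈ 404 W/m²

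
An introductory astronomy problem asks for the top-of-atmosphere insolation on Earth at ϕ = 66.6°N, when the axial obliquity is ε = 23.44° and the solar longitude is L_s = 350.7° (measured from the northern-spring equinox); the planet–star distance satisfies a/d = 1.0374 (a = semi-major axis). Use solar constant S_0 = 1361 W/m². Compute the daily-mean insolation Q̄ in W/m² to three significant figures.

Solar declination: sin δ = sin ε · sin L_s = sin 23.44° × sin 350.7° = -0.06428, so δ = -3.686°.
cos h₀ = −tan(+66.6°) tan(-3.686°) = 0.1489, h₀ = 1.4214 rad.
Bracket: h₀ sin ϕ sin δ + cos ϕ cos δ sin h₀ = 1.4214×0.91775×-0.06428 + 0.39715×0.99793×0.98886 = -0.083853 + 0.391913 = 0.308060.
Inverse-square distance factor (a/d)² = 1.0374² = 1.076199.
Q̄ = (S_0/π) × 1.076199 × [bracket] = (1361/π) × 1.076199 × 0.308060 = 143.6 W/m².

Q̄ ≈ 144 W/m²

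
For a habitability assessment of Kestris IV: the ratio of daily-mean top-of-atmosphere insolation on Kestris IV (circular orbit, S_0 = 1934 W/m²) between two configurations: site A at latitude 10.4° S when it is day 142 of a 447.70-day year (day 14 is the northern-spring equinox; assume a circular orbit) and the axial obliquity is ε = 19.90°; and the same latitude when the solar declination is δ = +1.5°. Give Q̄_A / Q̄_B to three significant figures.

— Configuration A (ϕ=-10.4°):
Solar longitude: L_s = 360° × (142 − 14)/447.70 = 102.926°.
sin δ = sin 19.90° × sin 102.926° = 0.33175, so δ = +19.375°.
cos h₀ = −tan(-10.4°) tan(+19.375°) = 0.0645, h₀ = 1.5062 rad.
Bracket: h₀ sin ϕ sin δ + cos ϕ cos δ sin h₀ = 1.5062×-0.18052×0.33175 + 0.98357×0.94337×0.99791 = -0.090203 + 0.925931 = 0.835728.
Q̄ = (S_0/π) × [bracket] = (1934/π) × 0.835728 = 514.48 W/m².
— Configuration B (ϕ=-10.4°):
cos h₀ = −tan(-10.4°) tan(+1.500°) = 0.0048, h₀ = 1.5660 rad.
Bracket: h₀ sin ϕ sin δ + cos ϕ cos δ sin h₀ = 1.5660×-0.18052×0.02618 + 0.98357×0.99966×0.99999 = -0.007401 + 0.983226 = 0.975825.
Q̄ = (S_0/π) × [bracket] = (1934/π) × 0.975825 = 600.73 W/m².
Ratio Q̄_A / Q̄_B = 514.48 / 600.73 = 0.8564.

Q̄_A / Q̄_B ≈ 0.856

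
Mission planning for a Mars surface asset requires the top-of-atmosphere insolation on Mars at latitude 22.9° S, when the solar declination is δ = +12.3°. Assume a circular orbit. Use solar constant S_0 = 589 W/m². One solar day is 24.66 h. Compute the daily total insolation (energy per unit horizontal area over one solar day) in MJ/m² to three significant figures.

12.9 MJ/m²

cos h₀ = −tan(-22.9°) tan(+12.300°) = 0.0921, h₀ = 1.4786 rad.
Bracket: h₀ sin ϕ sin δ + cos ϕ cos δ sin h₀ = 1.4786×-0.38912×0.21303 + 0.92119×0.97705×0.99575 = -0.122567 + 0.896223 = 0.773656.
Q̄ = (S_0/π) × [bracket] = (589/π) × 0.773656 = 145.05 W/m².
Daily total = Q̄ × 24.66 h × 3600 s/h = 145.05 × 24.66 × 3600 / 10⁶ = 12.88 MJ/m².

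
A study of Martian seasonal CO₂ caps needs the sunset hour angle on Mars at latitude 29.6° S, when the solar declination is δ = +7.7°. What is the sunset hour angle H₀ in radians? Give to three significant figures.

H₀ = 1.49 rad

cos H₀ = −tan φ · tan δ = −tan(-29.6°) × tan(+7.700°) = 0.0768, so H₀ = 1.4939 rad = 85.59°.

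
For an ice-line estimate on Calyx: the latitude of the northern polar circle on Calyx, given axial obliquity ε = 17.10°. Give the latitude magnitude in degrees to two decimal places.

72.90°

The polar circle is the lowest latitude that experiences at least one full rotation of continuous daylight at the northern-summer solstice; it lies at |φ| = 90° − ε = 90° − 17.10° = 72.90°.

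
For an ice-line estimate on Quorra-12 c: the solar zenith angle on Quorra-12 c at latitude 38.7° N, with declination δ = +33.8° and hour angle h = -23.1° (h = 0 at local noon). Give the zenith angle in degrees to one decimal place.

θ_z = 19.2°

cos θ_z = sin ϕ sin δ + cos ϕ cos δ cos h = 0.347820 + 0.596528 = 0.944348.
θ_z = arccos(0.944348) = 19.2°.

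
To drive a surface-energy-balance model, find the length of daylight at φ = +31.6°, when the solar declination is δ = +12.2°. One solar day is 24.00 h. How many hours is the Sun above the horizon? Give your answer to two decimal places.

cos H₀ = −tan φ · tan δ = −tan(+31.6°) × tan(+12.200°) = -0.1330, so H₀ = 1.7042 rad = 97.64°.
Daylight = 2H₀/(2π) × 24.00 h = (1.7042/π) × 24.00 = 13.02 h.

13.02 h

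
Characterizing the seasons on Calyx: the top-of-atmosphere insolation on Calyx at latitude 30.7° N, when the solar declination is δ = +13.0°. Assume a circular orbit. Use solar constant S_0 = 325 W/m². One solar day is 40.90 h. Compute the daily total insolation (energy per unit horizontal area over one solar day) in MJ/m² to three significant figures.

cos h₀ = −tan(+30.7°) tan(+13.000°) = -0.1371, h₀ = 1.7083 rad.
Bracket: h₀ sin ϕ sin δ + cos ϕ cos δ sin h₀ = 1.7083×0.51054×0.22495 + 0.85985×0.97437×0.99056 = 0.196191 + 0.829903 = 1.026094.
Q̄ = (S_0/π) × [bracket] = (325/π) × 1.026094 = 106.15 W/m².
Daily total = Q̄ × 40.90 h × 3600 s/h = 106.15 × 40.90 × 3600 / 10⁶ = 15.63 MJ/m².

15.6 MJ/m²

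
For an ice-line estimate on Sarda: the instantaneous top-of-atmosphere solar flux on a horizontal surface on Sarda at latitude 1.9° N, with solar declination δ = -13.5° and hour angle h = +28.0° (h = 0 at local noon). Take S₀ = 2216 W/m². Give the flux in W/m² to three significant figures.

cos θ_z = sin φ sin δ + cos φ cos δ cos h = -0.007740 + 0.858080 = 0.850340.
Flux = S₀ · cos θ_z = 2216 × 0.850340 = 1884 W/m².

1.88e+03 W/m²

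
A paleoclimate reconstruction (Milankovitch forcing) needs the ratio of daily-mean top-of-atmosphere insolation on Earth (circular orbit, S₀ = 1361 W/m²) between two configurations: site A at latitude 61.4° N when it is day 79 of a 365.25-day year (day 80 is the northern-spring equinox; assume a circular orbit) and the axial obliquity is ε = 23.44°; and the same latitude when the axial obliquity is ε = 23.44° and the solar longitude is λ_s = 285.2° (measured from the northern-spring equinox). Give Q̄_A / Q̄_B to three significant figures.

Q̄_A / Q̄_B ≈ 9.61

— Configuration A (φ=+61.4°):
Solar longitude: λ_s = 360° × (79 − 80)/365.25 = -0.986°, i.e. -0.986° + 360° = 359.014°.
sin δ = sin 23.44° × sin 359.014° = -0.00684, so δ = -0.392°.
cos H₀ = −tan(+61.4°) tan(-0.392°) = 0.0126, H₀ = 1.5582 rad.
Bracket: H₀ sin φ sin δ + cos φ cos δ sin H₀ = 1.5582×0.87798×-0.00684 + 0.47869×0.99998×0.99992 = -0.009358 + 0.478642 = 0.469284.
Q̄ = (S₀/π) × [bracket] = (1361/π) × 0.469284 = 203.30 W/m².
— Configuration B (φ=+61.4°):
Solar declination: sin δ = sin ε · sin λ_s = sin 23.44° × sin 285.2° = -0.38387, so δ = -22.574°.
cos H₀ = −tan(+61.4°) tan(-22.574°) = 0.7625, H₀ = 0.7036 rad.
Bracket: H₀ sin φ sin δ + cos φ cos δ sin H₀ = 0.7036×0.87798×-0.38387 + 0.47869×0.92339×0.64700 = -0.237134 + 0.285985 = 0.048851.
Q̄ = (S₀/π) × [bracket] = (1361/π) × 0.048851 = 21.163 W/m².
Ratio Q̄_A / Q̄_B = 203.30 / 21.163 = 9.606.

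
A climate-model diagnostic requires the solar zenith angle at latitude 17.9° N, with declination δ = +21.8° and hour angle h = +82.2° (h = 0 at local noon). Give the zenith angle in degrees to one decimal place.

cos θ_z = sin ϕ sin δ + cos ϕ cos δ cos h = 0.114142 + 0.119910 = 0.234052.
θ_z = arccos(0.234052) = 76.5°.

θ_z = 76.5°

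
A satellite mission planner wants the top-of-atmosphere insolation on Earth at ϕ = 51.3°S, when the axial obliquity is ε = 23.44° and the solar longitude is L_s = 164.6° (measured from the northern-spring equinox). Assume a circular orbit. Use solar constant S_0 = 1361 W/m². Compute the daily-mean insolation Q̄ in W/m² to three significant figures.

Q̄ ≈ 216 W/m²

Solar declination: sin δ = sin ε · sin L_s = sin 23.44° × sin 164.6° = 0.10564, so δ = +6.064°.
cos h₀ = −tan(-51.3°) tan(+6.064°) = 0.1326, h₀ = 1.4378 rad.
Bracket: h₀ sin ϕ sin δ + cos ϕ cos δ sin h₀ = 1.4378×-0.78043×0.10564 + 0.62524×0.99440×0.99117 = -0.118539 + 0.616249 = 0.497710.
Q̄ = (S_0/π) × [bracket] = (1361/π) × 0.497710 = 215.6 W/m².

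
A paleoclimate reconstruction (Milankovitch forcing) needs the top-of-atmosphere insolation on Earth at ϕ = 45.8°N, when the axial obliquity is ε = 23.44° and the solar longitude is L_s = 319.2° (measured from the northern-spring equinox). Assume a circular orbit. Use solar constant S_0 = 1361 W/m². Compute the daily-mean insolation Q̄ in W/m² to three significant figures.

Q̄ ≈ 176 W/m²

Solar declination: sin δ = sin ε · sin L_s = sin 23.44° × sin 319.2° = -0.25992, so δ = -15.066°.
cos h₀ = −tan(+45.8°) tan(-15.066°) = 0.2768, h₀ = 1.2903 rad.
Bracket: h₀ sin ϕ sin δ + cos ϕ cos δ sin h₀ = 1.2903×0.71691×-0.25992 + 0.69717×0.96563×0.96093 = -0.240434 + 0.646906 = 0.406472.
Q̄ = (S_0/π) × [bracket] = (1361/π) × 0.406472 = 176.1 W/m².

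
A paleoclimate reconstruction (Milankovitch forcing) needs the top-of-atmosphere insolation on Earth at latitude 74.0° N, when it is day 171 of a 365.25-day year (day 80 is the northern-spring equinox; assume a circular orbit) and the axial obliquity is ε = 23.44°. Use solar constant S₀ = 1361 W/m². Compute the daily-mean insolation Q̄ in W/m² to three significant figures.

Solar longitude: λ_s = 360° × (171 − 80)/365.25 = 89.692°.
sin δ = sin 23.44° × sin 89.692° = 0.39778, so δ = +23.440°.
cos H₀ = −tan(+74.0°) tan(+23.440°) = -1.5120 ≤ −1 ⇒ polar day, H₀ = π.
Bracket: H₀ sin φ sin δ + cos φ cos δ sin H₀ = 3.1416×0.96126×0.39778 + 0.27564×0.91748×0.00000 = 1.201254 + 0.000000 = 1.201254.
Q̄ = (S₀/π) × [bracket] = (1361/π) × 1.201254 = 520.4 W/m².

Q̄ ≈ 520 W/m²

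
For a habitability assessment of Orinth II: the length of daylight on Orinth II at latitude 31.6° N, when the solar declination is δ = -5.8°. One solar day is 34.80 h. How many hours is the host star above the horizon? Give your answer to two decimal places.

16.71 h

cos H₀ = −tan φ · tan δ = −tan(+31.6°) × tan(-5.800°) = 0.0625, so H₀ = 1.5083 rad = 86.42°.
Daylight = 2H₀/(2π) × 34.80 h = (1.5083/π) × 34.80 = 16.71 h.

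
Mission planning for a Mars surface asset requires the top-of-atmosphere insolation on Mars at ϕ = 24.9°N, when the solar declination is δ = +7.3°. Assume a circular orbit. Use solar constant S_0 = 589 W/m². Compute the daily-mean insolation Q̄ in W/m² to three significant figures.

cos h₀ = −tan(+24.9°) tan(+7.300°) = -0.0595, h₀ = 1.6303 rad.
Bracket: h₀ sin ϕ sin δ + cos ϕ cos δ sin h₀ = 1.6303×0.42104×0.12706 + 0.90704×0.99189×0.99823 = 0.087217 + 0.898091 = 0.985308.
Q̄ = (S_0/π) × [bracket] = (589/π) × 0.985308 = 184.7 W/m².

Q̄ ≈ 185 W/m²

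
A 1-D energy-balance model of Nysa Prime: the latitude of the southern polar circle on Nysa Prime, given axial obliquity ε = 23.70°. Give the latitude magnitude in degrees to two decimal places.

The polar circle is the lowest latitude that experiences at least one full rotation of continuous darkness at the northern-summer solstice; it lies at |ϕ| = 90° − ε = 90° − 23.70° = 66.30°.

66.30°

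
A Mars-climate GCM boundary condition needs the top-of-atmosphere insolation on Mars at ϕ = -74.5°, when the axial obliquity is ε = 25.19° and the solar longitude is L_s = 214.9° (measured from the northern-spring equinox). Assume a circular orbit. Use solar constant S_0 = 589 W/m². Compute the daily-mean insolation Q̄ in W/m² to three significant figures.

Solar declination: sin δ = sin ε · sin L_s = sin 25.19° × sin 214.9° = -0.24352, so δ = -14.094°.
cos h₀ = −tan(-74.5°) tan(-14.094°) = -0.9053, h₀ = 2.7030 rad.
Bracket: h₀ sin ϕ sin δ + cos ϕ cos δ sin h₀ = 2.7030×-0.96363×-0.24352 + 0.26724×0.96990×0.42467 = 0.634295 + 0.110073 = 0.744368.
Q̄ = (S_0/π) × [bracket] = (589/π) × 0.744368 = 139.6 W/m².

Q̄ ≈ 140 W/m²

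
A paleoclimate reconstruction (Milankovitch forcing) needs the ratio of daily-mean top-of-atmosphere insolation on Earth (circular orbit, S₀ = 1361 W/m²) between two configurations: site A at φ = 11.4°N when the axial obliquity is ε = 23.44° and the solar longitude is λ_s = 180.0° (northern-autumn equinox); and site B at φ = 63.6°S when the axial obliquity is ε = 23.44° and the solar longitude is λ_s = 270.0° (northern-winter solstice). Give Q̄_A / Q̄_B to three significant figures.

— Configuration A (φ=+11.4°):
Solar declination: sin δ = sin ε · sin λ_s = sin 23.44° × sin 180.0° = 0.00000, so δ = +0.000°.
cos H₀ = −tan(+11.4°) tan(+0.000°) = -0.0000, H₀ = 1.5708 rad.
Bracket: H₀ sin φ sin δ + cos φ cos δ sin H₀ = 1.5708×0.19766×0.00000 + 0.98027×1.00000×1.00000 = 0.000000 + 0.980270 = 0.980270.
Q̄ = (S₀/π) × [bracket] = (1361/π) × 0.980270 = 424.67 W/m².
— Configuration B (φ=-63.6°):
Solar declination: sin δ = sin ε · sin λ_s = sin 23.44° × sin 270.0° = -0.39779, so δ = -23.440°.
cos H₀ = −tan(-63.6°) tan(-23.440°) = -0.8734, H₀ = 2.6330 rad.
Bracket: H₀ sin φ sin δ + cos φ cos δ sin H₀ = 2.6330×-0.89571×-0.39779 + 0.44464×0.91748×0.48697 = 0.938150 + 0.198659 = 1.136809.
Q̄ = (S₀/π) × [bracket] = (1361/π) × 1.136809 = 492.49 W/m².
Ratio Q̄_A / Q̄_B = 424.67 / 492.49 = 0.8623.

Q̄_A / Q̄_B ≈ 0.862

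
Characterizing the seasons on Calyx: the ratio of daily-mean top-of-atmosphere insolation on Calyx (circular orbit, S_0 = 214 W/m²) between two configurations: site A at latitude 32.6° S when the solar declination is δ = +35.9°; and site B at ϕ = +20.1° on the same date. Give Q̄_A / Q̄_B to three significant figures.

— Configuration A (ϕ=-32.6°):
cos h₀ = −tan(-32.6°) tan(+35.900°) = 0.4629, h₀ = 1.0895 rad.
Bracket: h₀ sin ϕ sin δ + cos ϕ cos δ sin h₀ = 1.0895×-0.53877×0.58637 + 0.84245×0.81004×0.88639 = -0.344193 + 0.604889 = 0.260696.
Q̄ = (S_0/π) × [bracket] = (214/π) × 0.260696 = 17.758 W/m².
— Configuration B (ϕ=+20.1°):
cos h₀ = −tan(+20.1°) tan(+35.900°) = -0.2649, h₀ = 1.8389 rad.
Bracket: h₀ sin ϕ sin δ + cos ϕ cos δ sin h₀ = 1.8389×0.34366×0.58637 + 0.93909×0.81004×0.96428 = 0.370560 + 0.733528 = 1.104088.
Q̄ = (S_0/π) × [bracket] = (214/π) × 1.104088 = 75.209 W/m².
Ratio Q̄_A / Q̄_B = 17.758 / 75.209 = 0.2361.

Q̄_A / Q̄_B ≈ 0.236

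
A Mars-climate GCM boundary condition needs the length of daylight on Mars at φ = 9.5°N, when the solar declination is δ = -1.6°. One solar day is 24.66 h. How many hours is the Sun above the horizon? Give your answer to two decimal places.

cos H₀ = −tan φ · tan δ = −tan(+9.5°) × tan(-1.600°) = 0.0047, so H₀ = 1.5661 rad = 89.73°.
Daylight = 2H₀/(2π) × 24.66 h = (1.5661/π) × 24.66 = 12.29 h.

12.29 h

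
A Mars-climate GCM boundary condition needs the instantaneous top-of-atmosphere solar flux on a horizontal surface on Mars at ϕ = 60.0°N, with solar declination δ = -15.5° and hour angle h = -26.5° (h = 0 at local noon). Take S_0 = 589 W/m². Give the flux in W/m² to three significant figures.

cos θ_z = sin ϕ sin δ + cos ϕ cos δ cos h = -0.231435 + 0.431193 = 0.199758.
Flux = S_0 · cos θ_z = 589 × 0.199758 = 117.7 W/m².

118 W/m²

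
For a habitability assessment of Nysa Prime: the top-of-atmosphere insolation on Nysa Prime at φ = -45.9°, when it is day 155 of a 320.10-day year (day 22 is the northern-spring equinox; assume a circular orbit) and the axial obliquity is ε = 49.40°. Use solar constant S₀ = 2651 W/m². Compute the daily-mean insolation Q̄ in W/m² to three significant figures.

Solar longitude: λ_s = 360° × (155 − 22)/320.10 = 149.578°.
sin δ = sin 49.40° × sin 149.578° = 0.38447, so δ = +22.611°.
cos H₀ = −tan(-45.9°) tan(+22.611°) = 0.4298, H₀ = 1.1266 rad.
Bracket: H₀ sin φ sin δ + cos φ cos δ sin H₀ = 1.1266×-0.71813×0.38447 + 0.69591×0.92314×0.90294 = -0.311054 + 0.580069 = 0.269015.
Q̄ = (S₀/π) × [bracket] = (2651/π) × 0.269015 = 227.0 W/m².

Q̄ ≈ 227 W/m²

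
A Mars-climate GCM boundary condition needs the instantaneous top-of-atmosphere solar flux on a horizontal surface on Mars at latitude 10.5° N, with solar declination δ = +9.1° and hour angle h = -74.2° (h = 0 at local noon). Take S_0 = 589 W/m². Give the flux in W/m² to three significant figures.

173 W/m²

cos θ_z = sin ϕ sin δ + cos ϕ cos δ cos h = 0.028822 + 0.264351 = 0.293173.
Flux = S_0 · cos θ_z = 589 × 0.293173 = 172.7 W/m².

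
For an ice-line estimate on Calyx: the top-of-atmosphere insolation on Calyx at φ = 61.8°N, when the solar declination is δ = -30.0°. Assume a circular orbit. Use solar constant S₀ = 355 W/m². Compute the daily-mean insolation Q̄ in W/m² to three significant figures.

cos H₀ = −tan(+61.8°) tan(-30.000°) = 1.0768 ≥ 1 ⇒ polar night, H₀ = 0 and Q̄ = 0.

Q̄ ≈ 0.00 W/m²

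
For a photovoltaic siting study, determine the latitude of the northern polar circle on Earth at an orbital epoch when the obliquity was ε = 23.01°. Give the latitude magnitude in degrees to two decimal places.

66.99°

The polar circle is the lowest latitude that experiences at least one full rotation of continuous daylight at the northern-summer solstice; it lies at |φ| = 90° − ε = 90° − 23.01° = 66.99°.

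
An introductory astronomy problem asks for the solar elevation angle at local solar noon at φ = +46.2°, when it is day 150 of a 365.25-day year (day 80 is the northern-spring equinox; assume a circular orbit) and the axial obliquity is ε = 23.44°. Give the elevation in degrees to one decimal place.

Solar longitude: λ_s = 360° × (150 − 80)/365.25 = 68.994°.
sin δ = sin 23.44° × sin 68.994° = 0.37135, so δ = +21.799°.
At local noon the hour angle is zero, so the zenith angle equals |φ − δ| = |+46.2° − (+21.799°)| = 24.401°.
Elevation = 90° − 24.401° = 65.6°.

65.6°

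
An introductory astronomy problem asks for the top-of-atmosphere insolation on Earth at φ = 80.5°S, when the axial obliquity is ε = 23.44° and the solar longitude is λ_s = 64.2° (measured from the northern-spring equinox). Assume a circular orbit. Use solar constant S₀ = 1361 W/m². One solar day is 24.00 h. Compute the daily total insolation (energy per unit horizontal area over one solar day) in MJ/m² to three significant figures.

Solar declination: sin δ = sin ε · sin λ_s = sin 23.44° × sin 64.2° = 0.35814, so δ = +20.986°.
cos H₀ = −tan(-80.5°) tan(+20.986°) = 2.2922 ≥ 1 ⇒ polar night, H₀ = 0 and Q̄ = 0.
Daily total = Q̄ × 24.00 h × 3600 s/h = 0.00 MJ/m².

0.00 MJ/m²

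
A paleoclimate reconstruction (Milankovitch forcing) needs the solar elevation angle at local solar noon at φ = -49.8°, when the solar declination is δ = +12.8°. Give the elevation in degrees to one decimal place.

27.4°

At local noon the hour angle is zero, so the zenith angle equals |φ − δ| = |-49.8° − (+12.800°)| = 62.600°.
Elevation = 90° − 62.600° = 27.4°.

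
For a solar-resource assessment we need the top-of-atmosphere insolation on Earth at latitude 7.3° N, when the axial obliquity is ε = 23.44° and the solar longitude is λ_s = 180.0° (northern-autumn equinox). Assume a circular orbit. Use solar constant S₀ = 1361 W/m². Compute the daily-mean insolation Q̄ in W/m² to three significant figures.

Solar declination: sin δ = sin ε · sin λ_s = sin 23.44° × sin 180.0° = 0.00000, so δ = +0.000°.
cos H₀ = −tan(+7.3°) tan(+0.000°) = -0.0000, H₀ = 1.5708 rad.
Bracket: H₀ sin φ sin δ + cos φ cos δ sin H₀ = 1.5708×0.12706×0.00000 + 0.99189×1.00000×1.00000 = 0.000000 + 0.991890 = 0.991890.
Q̄ = (S₀/π) × [bracket] = (1361/π) × 0.991890 = 429.7 W/m².

Q̄ ≈ 430 W/m²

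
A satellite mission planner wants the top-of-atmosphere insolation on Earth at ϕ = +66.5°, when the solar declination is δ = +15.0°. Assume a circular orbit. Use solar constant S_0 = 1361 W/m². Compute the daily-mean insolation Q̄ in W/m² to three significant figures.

Q̄ ≈ 361 W/m²

cos h₀ = −tan(+66.5°) tan(+15.000°) = -0.6162, h₀ = 2.2348 rad.
Bracket: h₀ sin ϕ sin δ + cos ϕ cos δ sin h₀ = 2.2348×0.91706×0.25882 + 0.39875×0.96593×0.78756 = 0.530438 + 0.303340 = 0.833778.
Q̄ = (S_0/π) × [bracket] = (1361/π) × 0.833778 = 361.2 W/m².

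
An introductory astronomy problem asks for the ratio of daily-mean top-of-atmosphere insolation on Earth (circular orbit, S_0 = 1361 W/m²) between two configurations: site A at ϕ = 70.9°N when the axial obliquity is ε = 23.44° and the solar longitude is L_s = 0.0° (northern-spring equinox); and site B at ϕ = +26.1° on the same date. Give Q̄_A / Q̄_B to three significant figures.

— Configuration A (ϕ=+70.9°):
Solar declination: sin δ = sin ε · sin L_s = sin 23.44° × sin 0.0° = 0.00000, so δ = +0.000°.
cos h₀ = −tan(+70.9°) tan(+0.000°) = -0.0000, h₀ = 1.5708 rad.
Bracket: h₀ sin ϕ sin δ + cos ϕ cos δ sin h₀ = 1.5708×0.94495×0.00000 + 0.32722×1.00000×1.00000 = 0.000000 + 0.327220 = 0.327220.
Q̄ = (S_0/π) × [bracket] = (1361/π) × 0.327220 = 141.76 W/m².
— Configuration B (ϕ=+26.1°):
cos h₀ = −tan(+26.1°) tan(+0.000°) = -0.0000, h₀ = 1.5708 rad.
Bracket: h₀ sin ϕ sin δ + cos ϕ cos δ sin h₀ = 1.5708×0.43994×0.00000 + 0.89803×1.00000×1.00000 = 0.000000 + 0.898030 = 0.898030.
Q̄ = (S_0/π) × [bracket] = (1361/π) × 0.898030 = 389.04 W/m².
Ratio Q̄_A / Q̄_B = 141.76 / 389.04 = 0.3644.

Q̄_A / Q̄_B ≈ 0.364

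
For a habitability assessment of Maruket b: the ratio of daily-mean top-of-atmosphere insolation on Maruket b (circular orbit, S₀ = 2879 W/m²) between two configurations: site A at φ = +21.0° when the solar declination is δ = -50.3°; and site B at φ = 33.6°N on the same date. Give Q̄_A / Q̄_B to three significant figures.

— Configuration A (φ=+21.0°):
cos H₀ = −tan(+21.0°) tan(-50.300°) = 0.4624, H₀ = 1.0901 rad.
Bracket: H₀ sin φ sin δ + cos φ cos δ sin H₀ = 1.0901×0.35837×-0.76940 + 0.93358×0.63877×0.88669 = -0.300573 + 0.528771 = 0.228198.
Q̄ = (S₀/π) × [bracket] = (2879/π) × 0.228198 = 209.12 W/m².
— Configuration B (φ=+33.6°):
cos H₀ = −tan(+33.6°) tan(-50.300°) = 0.8003, H₀ = 0.6430 rad.
Bracket: H₀ sin φ sin δ + cos φ cos δ sin H₀ = 0.6430×0.55339×-0.76940 + 0.83292×0.63877×0.59964 = -0.273775 + 0.319035 = 0.045260.
Q̄ = (S₀/π) × [bracket] = (2879/π) × 0.045260 = 41.477 W/m².
Ratio Q̄_A / Q̄_B = 209.12 / 41.477 = 5.042.

Q̄_A / Q̄_B ≈ 5.04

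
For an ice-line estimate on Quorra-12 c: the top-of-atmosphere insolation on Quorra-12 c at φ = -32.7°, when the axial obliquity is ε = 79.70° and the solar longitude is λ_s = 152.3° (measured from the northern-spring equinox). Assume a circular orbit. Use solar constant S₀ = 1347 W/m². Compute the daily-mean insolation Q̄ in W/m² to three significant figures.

Solar declination: sin δ = sin ε · sin λ_s = sin 79.70° × sin 152.3° = 0.45735, so δ = +27.216°.
cos H₀ = −tan(-32.7°) tan(+27.216°) = 0.3302, H₀ = 1.2343 rad.
Bracket: H₀ sin φ sin δ + cos φ cos δ sin H₀ = 1.2343×-0.54024×0.45735 + 0.84151×0.88929×0.94392 = -0.304969 + 0.706379 = 0.401410.
Q̄ = (S₀/π) × [bracket] = (1347/π) × 0.401410 = 172.1 W/m².

Q̄ ≈ 172 W/m²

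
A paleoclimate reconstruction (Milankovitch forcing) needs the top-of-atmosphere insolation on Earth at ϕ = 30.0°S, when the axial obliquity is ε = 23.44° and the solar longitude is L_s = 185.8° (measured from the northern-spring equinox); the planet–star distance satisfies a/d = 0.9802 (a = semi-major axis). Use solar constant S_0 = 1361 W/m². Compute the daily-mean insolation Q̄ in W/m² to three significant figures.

Solar declination: sin δ = sin ε · sin L_s = sin 23.44° × sin 185.8° = -0.04020, so δ = -2.304°.
cos h₀ = −tan(-30.0°) tan(-2.304°) = -0.0232, h₀ = 1.5940 rad.
Bracket: h₀ sin ϕ sin δ + cos ϕ cos δ sin h₀ = 1.5940×-0.50000×-0.04020 + 0.86603×0.99919×0.99973 = 0.032039 + 0.865095 = 0.897134.
Inverse-square distance factor (a/d)² = 0.9802² = 0.960792.
Q̄ = (S_0/π) × 0.960792 × [bracket] = (1361/π) × 0.960792 × 0.897134 = 373.4 W/m².

Q̄ ≈ 373 W/m²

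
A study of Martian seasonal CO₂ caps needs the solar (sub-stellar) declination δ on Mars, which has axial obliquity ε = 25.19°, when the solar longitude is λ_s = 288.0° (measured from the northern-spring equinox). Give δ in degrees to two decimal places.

δ = -23.88°

sin δ = sin ε · sin λ_s = sin 25.19° × sin 288.0° = -0.404790.
δ = arcsin(-0.404790) = -23.88°.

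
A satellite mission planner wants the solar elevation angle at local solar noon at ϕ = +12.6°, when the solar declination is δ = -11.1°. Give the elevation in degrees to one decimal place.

66.3°

At local noon the hour angle is zero, so the zenith angle equals |ϕ − δ| = |+12.6° − (-11.100°)| = 23.700°.
Elevation = 90° − 23.700° = 66.3°.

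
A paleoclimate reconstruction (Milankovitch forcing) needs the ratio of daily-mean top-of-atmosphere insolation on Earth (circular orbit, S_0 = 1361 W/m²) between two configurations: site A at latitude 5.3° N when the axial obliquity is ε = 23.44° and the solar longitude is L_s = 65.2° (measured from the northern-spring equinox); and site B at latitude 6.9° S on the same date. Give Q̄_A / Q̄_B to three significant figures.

— Configuration A (ϕ=+5.3°):
Solar declination: sin δ = sin ε · sin L_s = sin 23.44° × sin 65.2° = 0.36110, so δ = +21.168°.
cos h₀ = −tan(+5.3°) tan(+21.168°) = -0.0359, h₀ = 1.6067 rad.
Bracket: h₀ sin ϕ sin δ + cos ϕ cos δ sin h₀ = 1.6067×0.09237×0.36110 + 0.99572×0.93253×0.99935 = 0.053591 + 0.927935 = 0.981526.
Q̄ = (S_0/π) × [bracket] = (1361/π) × 0.981526 = 425.22 W/m².
— Configuration B (ϕ=-6.9°):
cos h₀ = −tan(-6.9°) tan(+21.168°) = 0.0469, h₀ = 1.5239 rad.
Bracket: h₀ sin ϕ sin δ + cos ϕ cos δ sin h₀ = 1.5239×-0.12014×0.36110 + 0.99276×0.93253×0.99890 = -0.066111 + 0.924760 = 0.858649.
Q̄ = (S_0/π) × [bracket] = (1361/π) × 0.858649 = 371.98 W/m².
Ratio Q̄_A / Q̄_B = 425.22 / 371.98 = 1.143.

Q̄_A / Q̄_B ≈ 1.14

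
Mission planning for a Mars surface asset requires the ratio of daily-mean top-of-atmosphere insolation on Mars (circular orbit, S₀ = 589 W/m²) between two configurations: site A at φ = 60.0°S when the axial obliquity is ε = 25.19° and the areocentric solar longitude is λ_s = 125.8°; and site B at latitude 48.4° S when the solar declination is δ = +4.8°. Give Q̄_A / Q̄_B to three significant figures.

— Configuration A (φ=-60.0°):
sin δ = sin 25.19° × sin 125.8° = 0.34521, so δ = +20.194°.
cos H₀ = −tan(-60.0°) tan(+20.194°) = 0.6371, H₀ = 0.8801 rad.
Bracket: H₀ sin φ sin δ + cos φ cos δ sin H₀ = 0.8801×-0.86603×0.34521 + 0.50000×0.93853×0.77080 = -0.263117 + 0.361709 = 0.098592.
Q̄ = (S₀/π) × [bracket] = (589/π) × 0.098592 = 18.484 W/m².
— Configuration B (φ=-48.4°):
cos H₀ = −tan(-48.4°) tan(+4.800°) = 0.0946, H₀ = 1.4761 rad.
Bracket: H₀ sin φ sin δ + cos φ cos δ sin H₀ = 1.4761×-0.74780×0.08368 + 0.66393×0.99649×0.99552 = -0.092368 + 0.658636 = 0.566268.
Q̄ = (S₀/π) × [bracket] = (589/π) × 0.566268 = 106.17 W/m².
Ratio Q̄_A / Q̄_B = 18.484 / 106.17 = 0.1741.

Q̄_A / Q̄_B ≈ 0.174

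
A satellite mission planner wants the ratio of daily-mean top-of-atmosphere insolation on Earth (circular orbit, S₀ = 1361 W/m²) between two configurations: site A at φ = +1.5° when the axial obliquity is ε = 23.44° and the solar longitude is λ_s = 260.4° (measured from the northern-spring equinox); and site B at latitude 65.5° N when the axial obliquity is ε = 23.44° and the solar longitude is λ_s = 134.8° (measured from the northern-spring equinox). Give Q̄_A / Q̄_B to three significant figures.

— Configuration A (φ=+1.5°):
Solar declination: sin δ = sin ε · sin λ_s = sin 23.44° × sin 260.4° = -0.39222, so δ = -23.093°.
cos H₀ = −tan(+1.5°) tan(-23.093°) = 0.0112, H₀ = 1.5596 rad.
Bracket: H₀ sin φ sin δ + cos φ cos δ sin H₀ = 1.5596×0.02618×-0.39222 + 0.99966×0.91987×0.99994 = -0.016014 + 0.919502 = 0.903488.
Q̄ = (S₀/π) × [bracket] = (1361/π) × 0.903488 = 391.41 W/m².
— Configuration B (φ=+65.5°):
Solar declination: sin δ = sin ε · sin λ_s = sin 23.44° × sin 134.8° = 0.28226, so δ = +16.395°.
cos H₀ = −tan(+65.5°) tan(+16.395°) = -0.6456, H₀ = 2.2726 rad.
Bracket: H₀ sin φ sin δ + cos φ cos δ sin H₀ = 2.2726×0.90996×0.28226 + 0.41469×0.95934×0.76366 = 0.583707 + 0.303806 = 0.887513.
Q̄ = (S₀/π) × [bracket] = (1361/π) × 0.887513 = 384.49 W/m².
Ratio Q̄_A / Q̄_B = 391.41 / 384.49 = 1.018.

Q̄_A / Q̄_B ≈ 1.02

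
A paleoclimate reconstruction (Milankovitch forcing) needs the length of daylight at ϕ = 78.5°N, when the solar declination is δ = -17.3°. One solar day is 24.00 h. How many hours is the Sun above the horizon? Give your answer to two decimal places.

0.00 h

cos h₀ = −tan ϕ · tan δ = 1.5309 ≥ 1, so the Sun never rises (polar night) and h₀ = 0.
Daylight = 2h₀/(2π) × 24.00 h = (0.0000/π) × 24.00 = 0.00 h.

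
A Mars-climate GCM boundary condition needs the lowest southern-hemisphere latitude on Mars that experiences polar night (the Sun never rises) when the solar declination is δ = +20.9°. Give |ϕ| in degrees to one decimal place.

Polar night requires cos h₀ = −tan ϕ tan δ ≥ 1, i.e. tan ϕ tan δ ≤ −1.
The boundary is |tan ϕ| · |tan δ| = 1, so |ϕ| = 90° − |δ| = 90° − 20.9° = 69.1° in the southern hemisphere.

|ϕ| = 69.1°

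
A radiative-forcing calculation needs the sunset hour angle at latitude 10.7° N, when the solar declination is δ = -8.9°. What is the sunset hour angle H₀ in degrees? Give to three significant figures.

cos H₀ = −tan φ · tan δ = −tan(+10.7°) × tan(-8.900°) = 0.0296, so H₀ = 1.5412 rad = 88.30°.

H₀ = 88.3°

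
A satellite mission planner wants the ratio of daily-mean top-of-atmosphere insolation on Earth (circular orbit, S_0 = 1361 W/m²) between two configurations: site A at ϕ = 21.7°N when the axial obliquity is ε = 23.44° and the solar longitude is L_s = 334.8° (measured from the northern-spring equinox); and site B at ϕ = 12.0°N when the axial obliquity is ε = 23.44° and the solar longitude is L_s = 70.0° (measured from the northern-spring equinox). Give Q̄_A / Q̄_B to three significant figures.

Q̄_A / Q̄_B ≈ 0.794

— Configuration A (ϕ=+21.7°):
Solar declination: sin δ = sin ε · sin L_s = sin 23.44° × sin 334.8° = -0.16937, so δ = -9.751°.
cos h₀ = −tan(+21.7°) tan(-9.751°) = 0.0684, h₀ = 1.5024 rad.
Bracket: h₀ sin ϕ sin δ + cos ϕ cos δ sin h₀ = 1.5024×0.36975×-0.16937 + 0.92913×0.98555×0.99766 = -0.094087 + 0.913561 = 0.819474.
Q̄ = (S_0/π) × [bracket] = (1361/π) × 0.819474 = 355.01 W/m².
— Configuration B (ϕ=+12.0°):
Solar declination: sin δ = sin ε · sin L_s = sin 23.44° × sin 70.0° = 0.37380, so δ = +21.950°.
cos h₀ = −tan(+12.0°) tan(+21.950°) = -0.0857, h₀ = 1.6566 rad.
Bracket: h₀ sin ϕ sin δ + cos ϕ cos δ sin h₀ = 1.6566×0.20791×0.37380 + 0.97815×0.92751×0.99632 = 0.128746 + 0.903905 = 1.032651.
Q̄ = (S_0/π) × [bracket] = (1361/π) × 1.032651 = 447.36 W/m².
Ratio Q̄_A / Q̄_B = 355.01 / 447.36 = 0.7936.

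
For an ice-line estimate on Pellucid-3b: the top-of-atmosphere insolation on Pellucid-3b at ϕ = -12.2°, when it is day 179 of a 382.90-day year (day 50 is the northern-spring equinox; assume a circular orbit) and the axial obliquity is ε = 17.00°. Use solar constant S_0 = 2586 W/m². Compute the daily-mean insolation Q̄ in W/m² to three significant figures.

Solar longitude: L_s = 360° × (179 − 50)/382.90 = 121.285°.
sin δ = sin 17.00° × sin 121.285° = 0.24986, so δ = +14.469°.
cos h₀ = −tan(-12.2°) tan(+14.469°) = 0.0558, h₀ = 1.5150 rad.
Bracket: h₀ sin ϕ sin δ + cos ϕ cos δ sin h₀ = 1.5150×-0.21132×0.24986 + 0.97742×0.96828×0.99844 = -0.079993 + 0.944940 = 0.864947.
Q̄ = (S_0/π) × [bracket] = (2586/π) × 0.864947 = 712.0 W/m².

Q̄ ≈ 712 W/m²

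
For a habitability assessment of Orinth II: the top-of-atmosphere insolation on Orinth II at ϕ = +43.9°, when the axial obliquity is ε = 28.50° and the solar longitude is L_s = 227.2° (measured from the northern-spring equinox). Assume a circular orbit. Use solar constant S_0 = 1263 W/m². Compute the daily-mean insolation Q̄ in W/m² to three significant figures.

Q̄ ≈ 136 W/m²

Solar declination: sin δ = sin ε · sin L_s = sin 28.50° × sin 227.2° = -0.35011, so δ = -20.494°.
cos h₀ = −tan(+43.9°) tan(-20.494°) = 0.3597, h₀ = 1.2029 rad.
Bracket: h₀ sin ϕ sin δ + cos ϕ cos δ sin h₀ = 1.2029×0.69340×-0.35011 + 0.72055×0.93671×0.93308 = -0.292024 + 0.629779 = 0.337755.
Q̄ = (S_0/π) × [bracket] = (1263/π) × 0.337755 = 135.8 W/m².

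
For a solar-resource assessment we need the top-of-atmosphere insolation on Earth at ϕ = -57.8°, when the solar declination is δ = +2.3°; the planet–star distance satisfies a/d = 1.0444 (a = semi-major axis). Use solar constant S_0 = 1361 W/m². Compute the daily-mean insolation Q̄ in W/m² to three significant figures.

cos h₀ = −tan(-57.8°) tan(+2.300°) = 0.0638, h₀ = 1.5070 rad.
Bracket: h₀ sin ϕ sin δ + cos ϕ cos δ sin h₀ = 1.5070×-0.84619×0.04013 + 0.53288×0.99919×0.99796 = -0.051174 + 0.531362 = 0.480188.
Inverse-square distance factor (a/d)² = 1.0444² = 1.090771.
Q̄ = (S_0/π) × 1.090771 × [bracket] = (1361/π) × 1.090771 × 0.480188 = 226.9 W/m².

Q̄ ≈ 227 W/m²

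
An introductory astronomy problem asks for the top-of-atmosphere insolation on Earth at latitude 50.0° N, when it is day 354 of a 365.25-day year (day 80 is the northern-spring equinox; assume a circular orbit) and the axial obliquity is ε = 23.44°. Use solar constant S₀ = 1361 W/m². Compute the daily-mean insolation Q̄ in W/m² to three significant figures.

Q̄ ≈ 83.1 W/m²

Solar longitude: λ_s = 360° × (354 − 80)/365.25 = 270.062°.
sin δ = sin 23.44° × sin 270.062° = -0.39779, so δ = -23.440°.
cos H₀ = −tan(+50.0°) tan(-23.440°) = 0.5167, H₀ = 1.0278 rad.
Bracket: H₀ sin φ sin δ + cos φ cos δ sin H₀ = 1.0278×0.76604×-0.39779 + 0.64279×0.91748×0.85616 = -0.313194 + 0.504918 = 0.191724.
Q̄ = (S₀/π) × [bracket] = (1361/π) × 0.191724 = 83.06 W/m².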